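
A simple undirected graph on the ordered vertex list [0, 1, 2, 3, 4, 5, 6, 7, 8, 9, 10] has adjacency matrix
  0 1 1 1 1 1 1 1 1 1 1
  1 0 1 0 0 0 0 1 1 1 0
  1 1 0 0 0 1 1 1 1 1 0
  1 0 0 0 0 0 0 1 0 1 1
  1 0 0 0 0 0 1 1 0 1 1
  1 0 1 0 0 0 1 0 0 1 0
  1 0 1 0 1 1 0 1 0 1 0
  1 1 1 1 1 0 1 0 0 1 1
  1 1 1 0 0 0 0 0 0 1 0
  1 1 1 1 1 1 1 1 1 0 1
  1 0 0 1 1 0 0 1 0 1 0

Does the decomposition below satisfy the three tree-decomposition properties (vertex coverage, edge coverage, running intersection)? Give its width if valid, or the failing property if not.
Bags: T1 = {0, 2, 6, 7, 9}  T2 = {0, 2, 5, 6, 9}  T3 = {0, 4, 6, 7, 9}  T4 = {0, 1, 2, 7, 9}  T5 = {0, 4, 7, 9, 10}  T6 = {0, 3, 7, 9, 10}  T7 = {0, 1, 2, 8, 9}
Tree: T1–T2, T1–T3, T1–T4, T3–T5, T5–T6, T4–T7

Checking the three conditions: (i) the bags cover all of {0, 1, 2, 3, 4, 5, 6, 7, 8, 9, 10}; (ii) for each edge, some bag contains both endpoints; (iii) the bags containing any fixed vertex form a subtree. All hold, so the decomposition is valid with width 5 − 1 = 4.

Yes; width 4.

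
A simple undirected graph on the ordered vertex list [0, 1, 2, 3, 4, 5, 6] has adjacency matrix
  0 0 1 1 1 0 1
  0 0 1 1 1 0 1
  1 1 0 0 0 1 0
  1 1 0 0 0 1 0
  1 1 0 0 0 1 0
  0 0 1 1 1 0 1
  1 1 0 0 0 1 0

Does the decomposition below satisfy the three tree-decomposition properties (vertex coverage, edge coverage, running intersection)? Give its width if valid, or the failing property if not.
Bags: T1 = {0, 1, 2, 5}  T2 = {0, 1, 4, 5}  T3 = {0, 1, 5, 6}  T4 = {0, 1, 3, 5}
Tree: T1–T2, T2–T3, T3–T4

Yes; width 3.

Checking the three conditions: (i) the bags cover all of {0, 1, 2, 3, 4, 5, 6}; (ii) for each edge, some bag contains both endpoints; (iii) the bags containing any fixed vertex form a subtree. All hold, so the decomposition is valid with width 4 − 1 = 3.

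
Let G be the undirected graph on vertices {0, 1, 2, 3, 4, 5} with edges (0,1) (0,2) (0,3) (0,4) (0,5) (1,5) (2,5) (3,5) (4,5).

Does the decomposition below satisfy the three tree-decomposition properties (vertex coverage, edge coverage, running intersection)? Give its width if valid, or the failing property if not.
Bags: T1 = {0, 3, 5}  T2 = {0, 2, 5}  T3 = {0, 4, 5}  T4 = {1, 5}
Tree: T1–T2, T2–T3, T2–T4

No — edge (0,1) lies in no bag.

A tree decomposition must satisfy three properties: every vertex lies in some bag; for every edge, both endpoints lie together in some bag; and for every vertex, the bags containing it form a connected subtree. Here edge (0,1) lies in no bag, so the decomposition is invalid.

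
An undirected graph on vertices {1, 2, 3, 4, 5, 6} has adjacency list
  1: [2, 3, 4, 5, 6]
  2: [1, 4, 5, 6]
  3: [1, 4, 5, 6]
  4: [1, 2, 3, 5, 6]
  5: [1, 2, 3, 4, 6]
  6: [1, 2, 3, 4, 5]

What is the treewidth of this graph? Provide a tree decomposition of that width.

Treewidth 4.
One optimal decomposition is:
Bags: B1 = {1, 3, 4, 5, 6}  B2 = {1, 2, 4, 5, 6}
Tree: B1–B2

Each bag holds 5 vertices, so the decomposition has width 4, which upper-bounds the treewidth. Conversely, {1, 2, 4, 5, 6} is a clique of size 5, and the vertices of any clique must share a bag in every tree decomposition; so some bag has ≥ 5 vertices and tw(G) ≥ 4. Combining the bounds, tw(G) = 4.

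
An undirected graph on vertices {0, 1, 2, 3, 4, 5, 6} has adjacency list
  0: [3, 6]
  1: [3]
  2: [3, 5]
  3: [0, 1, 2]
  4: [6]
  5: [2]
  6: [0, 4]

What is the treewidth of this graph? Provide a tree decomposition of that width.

Treewidth 1.
One such decomposition:
Bags: B1 = {2, 3}  B2 = {1, 3}  B3 = {0, 3}  B4 = {2, 5}  B5 = {0, 6}  B6 = {4, 6}
Tree: B1–B2, B1–B3, B1–B4, B3–B5, B5–B6

Every bag has size at most 2, so the width is 2 − 1 = 1 and tw(G) ≤ 1. Any graph with an edge has treewidth ≥ 1, and G has the edge 2–3. The upper and lower bounds meet at 1, so that is the treewidth.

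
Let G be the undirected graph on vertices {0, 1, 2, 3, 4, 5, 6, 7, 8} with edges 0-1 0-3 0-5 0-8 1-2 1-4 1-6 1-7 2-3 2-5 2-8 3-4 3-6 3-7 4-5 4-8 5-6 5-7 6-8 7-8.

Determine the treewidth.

A width-4 tree decomposition is:
Bags: B1 = {0, 1, 3, 5, 8}  B2 = {1, 3, 4, 5, 8}  B3 = {1, 3, 5, 7, 8}  B4 = {1, 2, 3, 5, 8}  B5 = {1, 3, 5, 6, 8}
Tree: B1–B2, B2–B3, B3–B4, B4–B5
Every bag has size at most 5, so the width is 5 − 1 = 4 and tw(G) ≤ 4. For the lower bound: the 5 vertex sets {0,1}, {3,4}, {7,8}, {5}, {2} are disjoint, each induces a connected subgraph, and every pair is joined by at least one edge of G. Contracting each set to a single vertex therefore yields K_{5} as a minor, and since treewidth is minor-monotone, tw(G) ≥ tw(K_{5}) = 4. Therefore the treewidth is 4.

4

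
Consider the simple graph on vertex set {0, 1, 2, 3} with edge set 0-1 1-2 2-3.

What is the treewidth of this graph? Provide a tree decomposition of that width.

Each bag holds 2 vertices, so the decomposition has width 1, which upper-bounds the treewidth. Any graph with an edge has treewidth ≥ 1, and G has the edge 2–3. Combining the bounds, tw(G) = 1.

Treewidth 1.
One such decomposition:
Bags: B1 = {2, 3}  B2 = {1, 2}  B3 = {0, 1}
Tree: B1–B2, B2–B3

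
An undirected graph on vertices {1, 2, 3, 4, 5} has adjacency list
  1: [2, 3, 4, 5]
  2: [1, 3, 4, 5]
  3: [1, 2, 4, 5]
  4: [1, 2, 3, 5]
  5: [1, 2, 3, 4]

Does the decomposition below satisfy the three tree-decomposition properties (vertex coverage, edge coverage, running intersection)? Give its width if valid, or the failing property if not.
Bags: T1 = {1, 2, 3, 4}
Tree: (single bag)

No — vertex 5 appears in no bag.

A tree decomposition must satisfy three properties: every vertex lies in some bag; for every edge, both endpoints lie together in some bag; and for every vertex, the bags containing it form a connected subtree. Here vertex 5 appears in no bag, so the decomposition is invalid.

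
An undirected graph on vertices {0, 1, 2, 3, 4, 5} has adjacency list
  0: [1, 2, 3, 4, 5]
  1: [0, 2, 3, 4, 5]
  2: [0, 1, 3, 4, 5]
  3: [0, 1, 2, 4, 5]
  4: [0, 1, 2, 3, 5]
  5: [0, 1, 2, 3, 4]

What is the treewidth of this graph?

A width-5 tree decomposition is:
Bags: B1 = {0, 1, 2, 3, 4, 5}
Tree: (single bag)
A single bag containing all 6 vertices is trivially a valid decomposition of width 5. On the other hand G contains the 6-clique {0, 1, 2, 3, 4, 5}. A clique must lie in a single bag of any decomposition, so no decomposition can have width below 5. The upper and lower bounds meet at 5, so that is the treewidth.

5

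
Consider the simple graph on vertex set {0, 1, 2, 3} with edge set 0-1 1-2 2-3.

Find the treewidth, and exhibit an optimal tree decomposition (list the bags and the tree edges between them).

Every bag has size at most 2, so the width is 2 − 1 = 1 and tw(G) ≤ 1. Any graph with an edge has treewidth ≥ 1, and G has the edge 2–1. Hence tw(G) = 1 exactly.

Treewidth 1.
Bags: B1 = {1, 2}  B2 = {0, 1}  B3 = {2, 3}
Tree: B1–B2, B1–B3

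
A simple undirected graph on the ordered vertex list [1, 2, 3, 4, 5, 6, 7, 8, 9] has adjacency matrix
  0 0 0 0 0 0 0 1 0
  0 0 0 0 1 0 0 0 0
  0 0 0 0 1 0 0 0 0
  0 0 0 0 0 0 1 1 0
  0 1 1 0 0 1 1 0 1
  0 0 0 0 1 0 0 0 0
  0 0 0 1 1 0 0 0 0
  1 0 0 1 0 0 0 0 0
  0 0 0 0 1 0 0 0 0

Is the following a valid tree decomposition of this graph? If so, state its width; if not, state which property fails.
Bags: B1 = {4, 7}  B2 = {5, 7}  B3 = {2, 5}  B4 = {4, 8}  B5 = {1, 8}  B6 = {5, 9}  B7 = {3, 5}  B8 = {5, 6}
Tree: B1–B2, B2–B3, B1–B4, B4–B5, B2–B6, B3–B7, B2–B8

Vertex coverage: the bags together contain {1, 2, 3, 4, 5, 6, 7, 8, 9}, the full vertex set. Edge coverage: each edge of G has both endpoints in at least one bag. Running intersection: for every vertex, the bags containing it form a connected subtree. All three properties hold, so this is a valid tree decomposition of width max|bag| − 1 = 1, and hence tw(G) ≤ 1.

Yes; width 1.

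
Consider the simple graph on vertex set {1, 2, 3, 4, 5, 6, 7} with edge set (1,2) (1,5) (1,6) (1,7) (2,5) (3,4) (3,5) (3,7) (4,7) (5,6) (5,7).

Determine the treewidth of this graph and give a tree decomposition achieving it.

Each bag holds 3 vertices, so the decomposition has width 2, which upper-bounds the treewidth. For the lower bound, the 3 vertices {3, 4, 7} are pairwise adjacent, and any tree decomposition puts a clique entirely inside one bag — forcing width ≥ 2. Therefore the treewidth is 2.

Treewidth 2.
One optimal decomposition is:
Bags: B1 = {1, 5, 7}  B2 = {1, 2, 5}  B3 = {1, 5, 6}  B4 = {3, 5, 7}  B5 = {3, 4, 7}
Tree: B1–B2, B1–B3, B1–B4, B4–B5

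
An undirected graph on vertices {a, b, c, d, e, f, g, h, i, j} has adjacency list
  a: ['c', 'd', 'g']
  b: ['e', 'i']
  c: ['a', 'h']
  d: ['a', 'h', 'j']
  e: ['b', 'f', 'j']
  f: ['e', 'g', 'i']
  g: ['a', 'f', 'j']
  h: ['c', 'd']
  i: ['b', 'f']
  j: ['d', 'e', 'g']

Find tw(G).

2

A width-2 tree decomposition is:
Bags: B1 = {c, d, h}  B2 = {a, c, d}  B3 = {a, d, j}  B4 = {a, g, j}  B5 = {e, g, j}  B6 = {e, f, g}  B7 = {b, e, f}  B8 = {b, f, i}
Tree: B1–B2, B2–B3, B3–B4, B4–B5, B5–B6, B6–B7, B7–B8
Every bag has size at most 3, so the width is 3 − 1 = 2 and tw(G) ≤ 2. For the lower bound, G contains the cycle h–c–a–d–h, so G is not a forest; only forests have treewidth ≤ 1, hence tw(G) ≥ 2. The upper and lower bounds meet at 2, so that is the treewidth.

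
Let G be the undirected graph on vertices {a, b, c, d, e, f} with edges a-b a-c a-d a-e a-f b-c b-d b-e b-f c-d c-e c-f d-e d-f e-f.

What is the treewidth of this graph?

A width-5 tree decomposition is:
Bags: B1 = {a, b, c, d, e, f}
Tree: (single bag)
A single bag containing all 6 vertices is trivially a valid decomposition of width 5. Conversely, {a, b, c, d, e, f} is a clique of size 6, and the vertices of any clique must share a bag in every tree decomposition; so some bag has ≥ 6 vertices and tw(G) ≥ 5. Hence tw(G) = 5 exactly.

5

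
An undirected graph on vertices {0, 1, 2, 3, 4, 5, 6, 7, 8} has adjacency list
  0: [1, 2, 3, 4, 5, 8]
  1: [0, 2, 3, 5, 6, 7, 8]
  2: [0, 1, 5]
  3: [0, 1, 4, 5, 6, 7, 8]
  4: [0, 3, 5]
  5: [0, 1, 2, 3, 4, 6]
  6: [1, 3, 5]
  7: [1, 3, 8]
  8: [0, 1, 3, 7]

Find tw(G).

3

A width-3 tree decomposition is:
Bags: B1 = {0, 1, 3, 5}  B2 = {0, 3, 4, 5}  B3 = {0, 1, 3, 8}  B4 = {0, 1, 2, 5}  B5 = {1, 3, 5, 6}  B6 = {1, 3, 7, 8}
Tree: B1–B2, B1–B3, B1–B4, B1–B5, B3–B6
Each bag holds 4 vertices, so the decomposition has width 3, which upper-bounds the treewidth. On the other hand G contains the 4-clique {0, 1, 2, 5}. A clique must lie in a single bag of any decomposition, so no decomposition can have width below 3. Combining the bounds, tw(G) = 3.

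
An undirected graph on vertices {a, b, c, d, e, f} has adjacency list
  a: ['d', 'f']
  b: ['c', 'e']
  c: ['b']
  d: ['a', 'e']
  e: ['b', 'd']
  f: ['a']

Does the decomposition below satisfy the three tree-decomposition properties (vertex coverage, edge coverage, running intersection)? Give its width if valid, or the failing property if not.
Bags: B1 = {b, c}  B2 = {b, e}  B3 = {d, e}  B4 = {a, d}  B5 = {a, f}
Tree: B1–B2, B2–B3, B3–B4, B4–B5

Every vertex of G appears in some bag (union = {a, b, c, d, e, f}); every edge is covered by a bag; and for each vertex v the set of bags containing v is connected in the bag tree. The decomposition is therefore valid. The largest bag has 2 vertices, so the width is 1.

Yes; width 1.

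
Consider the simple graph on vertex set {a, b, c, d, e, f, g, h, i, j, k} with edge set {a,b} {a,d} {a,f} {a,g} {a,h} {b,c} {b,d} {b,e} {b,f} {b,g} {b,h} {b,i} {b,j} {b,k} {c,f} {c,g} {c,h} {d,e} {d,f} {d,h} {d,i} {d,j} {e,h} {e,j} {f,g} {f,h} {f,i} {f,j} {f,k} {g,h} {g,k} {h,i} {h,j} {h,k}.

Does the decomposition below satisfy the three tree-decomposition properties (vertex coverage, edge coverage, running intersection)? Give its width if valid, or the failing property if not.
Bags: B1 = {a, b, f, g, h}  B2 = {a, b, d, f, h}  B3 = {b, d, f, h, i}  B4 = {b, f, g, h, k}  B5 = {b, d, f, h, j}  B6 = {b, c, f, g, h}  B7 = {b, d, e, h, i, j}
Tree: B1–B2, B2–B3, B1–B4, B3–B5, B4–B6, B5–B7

A tree decomposition must satisfy three properties: every vertex lies in some bag; for every edge, both endpoints lie together in some bag; and for every vertex, the bags containing it form a connected subtree. Here bags containing vertex i are not connected in the tree, so the decomposition is invalid.

No — bags containing vertex i are not connected in the tree.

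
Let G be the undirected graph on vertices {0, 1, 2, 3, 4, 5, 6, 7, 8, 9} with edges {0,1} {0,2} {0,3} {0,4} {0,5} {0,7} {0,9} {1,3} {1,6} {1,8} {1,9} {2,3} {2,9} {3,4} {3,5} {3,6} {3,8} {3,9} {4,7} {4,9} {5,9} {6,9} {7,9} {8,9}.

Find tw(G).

3

A width-3 tree decomposition is:
Bags: B1 = {0, 3, 5, 9}  B2 = {0, 3, 4, 9}  B3 = {0, 1, 3, 9}  B4 = {1, 3, 6, 9}  B5 = {0, 2, 3, 9}  B6 = {1, 3, 8, 9}  B7 = {0, 4, 7, 9}
Tree: B1–B2, B1–B3, B3–B4, B3–B5, B4–B6, B2–B7
The largest bag has 4 vertices, giving width 3; this decomposition certifies tw(G) ≤ 3. On the other hand G contains the 4-clique {0, 1, 3, 9}. A clique must lie in a single bag of any decomposition, so no decomposition can have width below 3. The upper and lower bounds meet at 3, so that is the treewidth.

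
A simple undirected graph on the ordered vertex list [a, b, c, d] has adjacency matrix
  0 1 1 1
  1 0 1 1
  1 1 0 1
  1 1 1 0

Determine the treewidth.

A width-3 tree decomposition is:
Bags: B1 = {a, b, c, d}
Tree: (single bag)
With just one bag of size 4, the width is 4 − 1 = 3, so tw(G) ≤ 3. On the other hand G contains the 4-clique {a, b, c, d}. A clique must lie in a single bag of any decomposition, so no decomposition can have width below 3. Combining the bounds, tw(G) = 3.

3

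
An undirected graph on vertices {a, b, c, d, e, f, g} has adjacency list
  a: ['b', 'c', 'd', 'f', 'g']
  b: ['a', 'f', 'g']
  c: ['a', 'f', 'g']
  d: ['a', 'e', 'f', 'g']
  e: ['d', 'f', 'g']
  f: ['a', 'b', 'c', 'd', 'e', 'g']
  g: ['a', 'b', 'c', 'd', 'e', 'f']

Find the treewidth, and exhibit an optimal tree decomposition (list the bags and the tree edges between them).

Every bag has size at most 4, so the width is 4 − 1 = 3 and tw(G) ≤ 3. For the lower bound, the 4 vertices {d, e, f, g} are pairwise adjacent, and any tree decomposition puts a clique entirely inside one bag — forcing width ≥ 3. Combining the bounds, tw(G) = 3.

Treewidth 3.
Bags: B1 = {a, d, f, g}  B2 = {a, c, f, g}  B3 = {a, b, f, g}  B4 = {d, e, f, g}
Tree: B1–B2, B1–B3, B1–B4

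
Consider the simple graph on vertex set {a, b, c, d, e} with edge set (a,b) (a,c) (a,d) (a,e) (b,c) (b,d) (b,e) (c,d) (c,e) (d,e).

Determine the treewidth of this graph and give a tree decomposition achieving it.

With just one bag of size 5, the width is 5 − 1 = 4, so tw(G) ≤ 4. Conversely, {a, b, c, d, e} is a clique of size 5, and the vertices of any clique must share a bag in every tree decomposition; so some bag has ≥ 5 vertices and tw(G) ≥ 4. The upper and lower bounds meet at 4, so that is the treewidth.

Treewidth 4.
One optimal decomposition is:
Bags: B1 = {a, b, c, d, e}
Tree: (single bag)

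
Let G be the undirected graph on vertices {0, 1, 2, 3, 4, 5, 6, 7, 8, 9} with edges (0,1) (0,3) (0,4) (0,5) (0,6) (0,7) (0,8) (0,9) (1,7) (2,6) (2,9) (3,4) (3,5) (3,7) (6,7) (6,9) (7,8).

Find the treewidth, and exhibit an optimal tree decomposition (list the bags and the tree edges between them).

Treewidth 2.
One such decomposition:
Bags: B1 = {0, 1, 7}  B2 = {0, 6, 7}  B3 = {0, 6, 9}  B4 = {0, 7, 8}  B5 = {0, 3, 7}  B6 = {0, 3, 5}  B7 = {2, 6, 9}  B8 = {0, 3, 4}
Tree: B1–B2, B2–B3, B2–B4, B4–B5, B5–B6, B3–B7, B5–B8

The largest bag has 3 vertices, giving width 2; this decomposition certifies tw(G) ≤ 2. On the other hand G contains the 3-clique {0, 6, 9}. A clique must lie in a single bag of any decomposition, so no decomposition can have width below 2. Therefore the treewidth is 2.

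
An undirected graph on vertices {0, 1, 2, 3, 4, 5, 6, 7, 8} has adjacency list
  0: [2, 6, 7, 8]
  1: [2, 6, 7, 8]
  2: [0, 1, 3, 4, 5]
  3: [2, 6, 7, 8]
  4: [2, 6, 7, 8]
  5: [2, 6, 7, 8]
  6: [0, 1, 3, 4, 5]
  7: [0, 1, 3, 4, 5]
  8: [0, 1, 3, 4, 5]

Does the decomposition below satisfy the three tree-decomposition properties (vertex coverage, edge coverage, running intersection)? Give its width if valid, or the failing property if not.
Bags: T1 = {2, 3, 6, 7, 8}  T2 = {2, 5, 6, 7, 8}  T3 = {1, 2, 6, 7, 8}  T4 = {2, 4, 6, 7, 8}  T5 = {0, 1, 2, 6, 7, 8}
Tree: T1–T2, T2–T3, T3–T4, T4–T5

No — bags containing vertex 1 are not connected in the tree.

A tree decomposition must satisfy three properties: every vertex lies in some bag; for every edge, both endpoints lie together in some bag; and for every vertex, the bags containing it form a connected subtree. Here bags containing vertex 1 are not connected in the tree, so the decomposition is invalid.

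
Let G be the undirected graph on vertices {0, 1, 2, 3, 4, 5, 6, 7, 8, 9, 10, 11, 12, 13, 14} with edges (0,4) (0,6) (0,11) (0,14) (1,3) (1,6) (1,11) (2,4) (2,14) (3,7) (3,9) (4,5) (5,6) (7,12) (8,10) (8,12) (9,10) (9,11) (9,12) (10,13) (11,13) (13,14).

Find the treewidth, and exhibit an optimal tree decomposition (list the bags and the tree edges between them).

Treewidth 3.
One optimal decomposition is:
Bags: B1 = {3, 7, 8, 12}  B2 = {3, 8, 9, 12}  B3 = {3, 8, 9, 10}  B4 = {1, 3, 9, 10}  B5 = {1, 9, 10, 11}  B6 = {1, 10, 11, 13}  B7 = {1, 6, 11, 13}  B8 = {0, 6, 11, 13}  B9 = {0, 6, 13, 14}  B10 = {0, 5, 6, 14}  B11 = {0, 4, 5, 14}  B12 = {2, 4, 5, 14}
Tree: B1–B2, B2–B3, B3–B4, B4–B5, B5–B6, B6–B7, B7–B8, B8–B9, B9–B10, B10–B11, B11–B12

The largest bag has 4 vertices, giving width 3; this decomposition certifies tw(G) ≤ 3. For the lower bound: the 4 vertex sets {7,8,12}, {3}, {9}, {1,10,11,13} are disjoint, each induces a connected subgraph, and every pair is joined by at least one edge of G. Contracting each set to a single vertex therefore yields K_{4} as a minor, and since treewidth is minor-monotone, tw(G) ≥ tw(K_{4}) = 3. The upper and lower bounds meet at 3, so that is the treewidth.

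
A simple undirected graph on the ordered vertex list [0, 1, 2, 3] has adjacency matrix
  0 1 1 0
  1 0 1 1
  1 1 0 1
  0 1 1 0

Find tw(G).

2

A width-2 tree decomposition is:
Bags: B1 = {1, 2, 3}  B2 = {0, 1, 2}
Tree: B1–B2
The largest bag has 3 vertices, giving width 2; this decomposition certifies tw(G) ≤ 2. Conversely, {0, 1, 2} is a clique of size 3, and the vertices of any clique must share a bag in every tree decomposition; so some bag has ≥ 3 vertices and tw(G) ≥ 2. Hence tw(G) = 2 exactly.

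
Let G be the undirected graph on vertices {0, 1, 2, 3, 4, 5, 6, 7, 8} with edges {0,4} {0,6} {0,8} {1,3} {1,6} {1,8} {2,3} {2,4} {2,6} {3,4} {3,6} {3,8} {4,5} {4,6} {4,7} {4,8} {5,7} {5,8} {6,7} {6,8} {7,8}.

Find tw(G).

A width-3 tree decomposition is:
Bags: B1 = {3, 4, 6, 8}  B2 = {1, 3, 6, 8}  B3 = {2, 3, 4, 6}  B4 = {4, 6, 7, 8}  B5 = {0, 4, 6, 8}  B6 = {4, 5, 7, 8}
Tree: B1–B2, B1–B3, B1–B4, B4–B5, B4–B6
Every bag has size at most 4, so the width is 4 − 1 = 3 and tw(G) ≤ 3. Conversely, {1, 3, 6, 8} is a clique of size 4, and the vertices of any clique must share a bag in every tree decomposition; so some bag has ≥ 4 vertices and tw(G) ≥ 3. Therefore the treewidth is 3.

3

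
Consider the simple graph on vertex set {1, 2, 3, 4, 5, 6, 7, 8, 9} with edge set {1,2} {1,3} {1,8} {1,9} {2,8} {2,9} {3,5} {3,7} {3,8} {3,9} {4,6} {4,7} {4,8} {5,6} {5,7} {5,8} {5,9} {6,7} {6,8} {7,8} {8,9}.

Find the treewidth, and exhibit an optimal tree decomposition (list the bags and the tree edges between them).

Treewidth 3.
One such decomposition:
Bags: B1 = {1, 3, 8, 9}  B2 = {1, 2, 8, 9}  B3 = {3, 5, 8, 9}  B4 = {3, 5, 7, 8}  B5 = {5, 6, 7, 8}  B6 = {4, 6, 7, 8}
Tree: B1–B2, B1–B3, B3–B4, B4–B5, B5–B6

Every bag has size at most 4, so the width is 4 − 1 = 3 and tw(G) ≤ 3. For the lower bound, the 4 vertices {1, 2, 8, 9} are pairwise adjacent, and any tree decomposition puts a clique entirely inside one bag — forcing width ≥ 3. The upper and lower bounds meet at 3, so that is the treewidth.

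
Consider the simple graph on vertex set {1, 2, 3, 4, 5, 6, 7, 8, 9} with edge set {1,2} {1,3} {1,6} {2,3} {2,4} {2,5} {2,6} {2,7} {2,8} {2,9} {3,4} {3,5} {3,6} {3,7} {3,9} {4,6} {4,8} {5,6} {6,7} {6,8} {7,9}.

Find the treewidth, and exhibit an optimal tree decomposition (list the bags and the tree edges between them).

Treewidth 3.
One such decomposition:
Bags: B1 = {2, 3, 5, 6}  B2 = {2, 3, 6, 7}  B3 = {2, 3, 4, 6}  B4 = {2, 3, 7, 9}  B5 = {1, 2, 3, 6}  B6 = {2, 4, 6, 8}
Tree: B1–B2, B1–B3, B2–B4, B2–B5, B3–B6

Each bag holds 4 vertices, so the decomposition has width 3, which upper-bounds the treewidth. On the other hand G contains the 4-clique {2, 4, 6, 8}. A clique must lie in a single bag of any decomposition, so no decomposition can have width below 3. The upper and lower bounds meet at 3, so that is the treewidth.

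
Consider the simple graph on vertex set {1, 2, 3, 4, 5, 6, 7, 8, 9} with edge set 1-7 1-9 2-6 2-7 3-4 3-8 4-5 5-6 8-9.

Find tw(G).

2

A width-2 tree decomposition is:
Bags: B1 = {4, 5, 6}  B2 = {3, 4, 6}  B3 = {3, 6, 8}  B4 = {6, 8, 9}  B5 = {1, 6, 9}  B6 = {1, 6, 7}  B7 = {2, 6, 7}
Tree: B1–B2, B2–B3, B3–B4, B4–B5, B5–B6, B6–B7
The largest bag has 3 vertices, giving width 2; this decomposition certifies tw(G) ≤ 2. The edges 6–5–4–3–8–9–1–7–2–6 form a cycle, so G is not a tree and its treewidth is at least 2. The upper and lower bounds meet at 2, so that is the treewidth.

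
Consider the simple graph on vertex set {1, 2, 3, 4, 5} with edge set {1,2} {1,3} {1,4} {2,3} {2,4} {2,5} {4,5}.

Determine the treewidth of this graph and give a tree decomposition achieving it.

Treewidth 2.
Bags: B1 = {1, 2, 3}  B2 = {1, 2, 4}  B3 = {2, 4, 5}
Tree: B1–B2, B2–B3

Each bag holds 3 vertices, so the decomposition has width 2, which upper-bounds the treewidth. On the other hand G contains the 3-clique {1, 2, 3}. A clique must lie in a single bag of any decomposition, so no decomposition can have width below 2. The upper and lower bounds meet at 2, so that is the treewidth.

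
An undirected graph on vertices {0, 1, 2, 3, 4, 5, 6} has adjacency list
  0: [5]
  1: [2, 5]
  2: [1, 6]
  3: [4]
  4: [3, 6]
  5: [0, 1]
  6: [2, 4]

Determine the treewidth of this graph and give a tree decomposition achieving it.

Treewidth 1.
One such decomposition:
Bags: B1 = {1, 2}  B2 = {1, 5}  B3 = {2, 6}  B4 = {0, 5}  B5 = {4, 6}  B6 = {3, 4}
Tree: B1–B2, B1–B3, B2–B4, B3–B5, B5–B6

Every bag has size at most 2, so the width is 2 − 1 = 1 and tw(G) ≤ 1. Since G has at least one edge (e.g. 1–2), it is not an edgeless graph, so tw(G) ≥ 1. Therefore the treewidth is 1.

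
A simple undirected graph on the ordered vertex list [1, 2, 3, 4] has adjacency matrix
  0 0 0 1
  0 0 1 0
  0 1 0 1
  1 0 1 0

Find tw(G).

A width-1 tree decomposition is:
Bags: B1 = {2, 3}  B2 = {3, 4}  B3 = {1, 4}
Tree: B1–B2, B2–B3
Each bag holds 2 vertices, so the decomposition has width 1, which upper-bounds the treewidth. Since G has at least one edge (e.g. 2–3), it is not an edgeless graph, so tw(G) ≥ 1. Therefore the treewidth is 1.

1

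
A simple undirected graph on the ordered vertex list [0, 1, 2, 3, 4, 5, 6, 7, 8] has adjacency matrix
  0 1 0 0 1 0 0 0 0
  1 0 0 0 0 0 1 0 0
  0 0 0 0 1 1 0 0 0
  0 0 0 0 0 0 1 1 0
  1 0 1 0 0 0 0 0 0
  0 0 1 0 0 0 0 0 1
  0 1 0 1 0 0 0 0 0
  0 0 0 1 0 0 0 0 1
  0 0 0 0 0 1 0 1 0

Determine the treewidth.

2

A width-2 tree decomposition is:
Bags: B1 = {3, 7, 8}  B2 = {3, 5, 8}  B3 = {2, 3, 5}  B4 = {2, 3, 4}  B5 = {0, 3, 4}  B6 = {0, 1, 3}  B7 = {1, 3, 6}
Tree: B1–B2, B2–B3, B3–B4, B4–B5, B5–B6, B6–B7
Every bag has size at most 3, so the width is 3 − 1 = 2 and tw(G) ≤ 2. For the lower bound, G contains the cycle 3–7–8–5–2–4–0–1–6–3, so G is not a forest; only forests have treewidth ≤ 1, hence tw(G) ≥ 2. Hence tw(G) = 2 exactly.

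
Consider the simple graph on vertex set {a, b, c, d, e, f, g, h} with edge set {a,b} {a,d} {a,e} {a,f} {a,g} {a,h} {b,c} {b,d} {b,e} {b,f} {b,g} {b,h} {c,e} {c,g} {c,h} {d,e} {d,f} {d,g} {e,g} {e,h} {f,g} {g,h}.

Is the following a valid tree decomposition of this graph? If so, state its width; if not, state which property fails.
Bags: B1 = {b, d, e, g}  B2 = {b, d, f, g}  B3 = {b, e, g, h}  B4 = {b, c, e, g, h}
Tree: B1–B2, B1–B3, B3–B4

A tree decomposition must satisfy three properties: every vertex lies in some bag; for every edge, both endpoints lie together in some bag; and for every vertex, the bags containing it form a connected subtree. Here vertex a appears in no bag, so the decomposition is invalid.

No — vertex a appears in no bag.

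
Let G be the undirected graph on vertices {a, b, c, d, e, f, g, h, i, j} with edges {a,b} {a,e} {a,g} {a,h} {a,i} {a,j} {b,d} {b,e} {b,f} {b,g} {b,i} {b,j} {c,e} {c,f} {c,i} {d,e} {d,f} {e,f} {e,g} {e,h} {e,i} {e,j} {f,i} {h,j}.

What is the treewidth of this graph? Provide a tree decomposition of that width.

Treewidth 3.
One such decomposition:
Bags: B1 = {a, b, e, i}  B2 = {b, e, f, i}  B3 = {c, e, f, i}  B4 = {a, b, e, g}  B5 = {b, d, e, f}  B6 = {a, b, e, j}  B7 = {a, e, h, j}
Tree: B1–B2, B2–B3, B1–B4, B2–B5, B1–B6, B6–B7

Each bag holds 4 vertices, so the decomposition has width 3, which upper-bounds the treewidth. For the lower bound, the 4 vertices {a, e, h, j} are pairwise adjacent, and any tree decomposition puts a clique entirely inside one bag — forcing width ≥ 3. Hence tw(G) = 3 exactly.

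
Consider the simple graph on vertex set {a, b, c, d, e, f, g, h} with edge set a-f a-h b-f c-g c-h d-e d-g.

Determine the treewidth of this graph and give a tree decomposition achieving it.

Every bag has size at most 2, so the width is 2 − 1 = 1 and tw(G) ≤ 1. Any graph with an edge has treewidth ≥ 1, and G has the edge b–f. Therefore the treewidth is 1.

Treewidth 1.
Bags: B1 = {b, f}  B2 = {a, f}  B3 = {a, h}  B4 = {c, h}  B5 = {c, g}  B6 = {d, g}  B7 = {d, e}
Tree: B1–B2, B2–B3, B3–B4, B4–B5, B5–B6, B6–B7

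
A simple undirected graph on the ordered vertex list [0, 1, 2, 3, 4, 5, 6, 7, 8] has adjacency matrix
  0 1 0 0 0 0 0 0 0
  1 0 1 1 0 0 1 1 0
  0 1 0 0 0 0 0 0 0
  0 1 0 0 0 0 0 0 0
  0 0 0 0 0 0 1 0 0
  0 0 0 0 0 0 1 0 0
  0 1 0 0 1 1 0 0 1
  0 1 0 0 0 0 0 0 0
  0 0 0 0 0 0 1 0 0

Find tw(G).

A width-1 tree decomposition is:
Bags: B1 = {1, 6}  B2 = {6, 8}  B3 = {1, 7}  B4 = {5, 6}  B5 = {1, 3}  B6 = {4, 6}  B7 = {1, 2}  B8 = {0, 1}
Tree: B1–B2, B1–B3, B2–B4, B3–B5, B4–B6, B5–B7, B1–B8
Each bag holds 2 vertices, so the decomposition has width 1, which upper-bounds the treewidth. Since G has at least one edge (e.g. 1–6), it is not an edgeless graph, so tw(G) ≥ 1. Therefore the treewidth is 1.

1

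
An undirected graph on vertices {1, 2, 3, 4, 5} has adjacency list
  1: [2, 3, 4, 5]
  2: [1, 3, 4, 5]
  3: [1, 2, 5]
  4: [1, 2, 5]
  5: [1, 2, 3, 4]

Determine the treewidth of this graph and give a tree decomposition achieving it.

Each bag holds 4 vertices, so the decomposition has width 3, which upper-bounds the treewidth. For the lower bound, the 4 vertices {1, 2, 3, 5} are pairwise adjacent, and any tree decomposition puts a clique entirely inside one bag — forcing width ≥ 3. The upper and lower bounds meet at 3, so that is the treewidth.

Treewidth 3.
One such decomposition:
Bags: B1 = {1, 2, 4, 5}  B2 = {1, 2, 3, 5}
Tree: B1–B2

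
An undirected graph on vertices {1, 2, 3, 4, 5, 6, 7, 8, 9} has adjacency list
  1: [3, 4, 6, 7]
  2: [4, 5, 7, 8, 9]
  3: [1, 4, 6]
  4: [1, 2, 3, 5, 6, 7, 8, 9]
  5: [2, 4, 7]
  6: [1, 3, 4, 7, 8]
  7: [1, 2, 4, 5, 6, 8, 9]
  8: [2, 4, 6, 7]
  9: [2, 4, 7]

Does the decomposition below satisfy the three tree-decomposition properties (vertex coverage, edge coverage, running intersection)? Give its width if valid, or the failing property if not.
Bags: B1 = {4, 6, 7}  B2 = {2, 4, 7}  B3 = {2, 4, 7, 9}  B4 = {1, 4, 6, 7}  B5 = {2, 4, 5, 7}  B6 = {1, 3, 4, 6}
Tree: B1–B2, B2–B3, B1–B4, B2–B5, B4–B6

A tree decomposition must satisfy three properties: every vertex lies in some bag; for every edge, both endpoints lie together in some bag; and for every vertex, the bags containing it form a connected subtree. Here vertex 8 appears in no bag, so the decomposition is invalid.

No — vertex 8 appears in no bag.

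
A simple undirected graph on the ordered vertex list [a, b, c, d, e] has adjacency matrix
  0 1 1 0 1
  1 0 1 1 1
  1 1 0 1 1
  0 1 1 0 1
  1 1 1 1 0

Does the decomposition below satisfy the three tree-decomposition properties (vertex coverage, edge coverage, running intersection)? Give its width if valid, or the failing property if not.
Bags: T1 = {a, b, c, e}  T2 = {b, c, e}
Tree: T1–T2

No — vertex d appears in no bag.

A tree decomposition must satisfy three properties: every vertex lies in some bag; for every edge, both endpoints lie together in some bag; and for every vertex, the bags containing it form a connected subtree. Here vertex d appears in no bag, so the decomposition is invalid.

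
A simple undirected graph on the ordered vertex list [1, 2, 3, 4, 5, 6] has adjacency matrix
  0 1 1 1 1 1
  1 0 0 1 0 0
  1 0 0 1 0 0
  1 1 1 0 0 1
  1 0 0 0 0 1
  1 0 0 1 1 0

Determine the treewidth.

2

A width-2 tree decomposition is:
Bags: B1 = {1, 3, 4}  B2 = {1, 2, 4}  B3 = {1, 4, 6}  B4 = {1, 5, 6}
Tree: B1–B2, B2–B3, B3–B4
Each bag holds 3 vertices, so the decomposition has width 2, which upper-bounds the treewidth. Conversely, {1, 2, 4} is a clique of size 3, and the vertices of any clique must share a bag in every tree decomposition; so some bag has ≥ 3 vertices and tw(G) ≥ 2. Hence tw(G) = 2 exactly.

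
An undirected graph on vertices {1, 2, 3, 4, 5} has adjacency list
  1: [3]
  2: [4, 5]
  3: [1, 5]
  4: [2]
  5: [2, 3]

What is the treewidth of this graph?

1

A width-1 tree decomposition is:
Bags: B1 = {2, 4}  B2 = {2, 5}  B3 = {3, 5}  B4 = {1, 3}
Tree: B1–B2, B2–B3, B3–B4
The largest bag has 2 vertices, giving width 1; this decomposition certifies tw(G) ≤ 1. Any graph with an edge has treewidth ≥ 1, and G has the edge 4–2. Combining the bounds, tw(G) = 1.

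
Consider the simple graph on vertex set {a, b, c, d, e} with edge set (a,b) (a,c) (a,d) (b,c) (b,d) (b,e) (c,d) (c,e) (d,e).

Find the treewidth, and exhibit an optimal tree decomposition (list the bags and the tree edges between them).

Treewidth 3.
One such decomposition:
Bags: B1 = {a, b, c, d}  B2 = {b, c, d, e}
Tree: B1–B2

Every bag has size at most 4, so the width is 4 − 1 = 3 and tw(G) ≤ 3. Conversely, {b, c, d, e} is a clique of size 4, and the vertices of any clique must share a bag in every tree decomposition; so some bag has ≥ 4 vertices and tw(G) ≥ 3. Hence tw(G) = 3 exactly.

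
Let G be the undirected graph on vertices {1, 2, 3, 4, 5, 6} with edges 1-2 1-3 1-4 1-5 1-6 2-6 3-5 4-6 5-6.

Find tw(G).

A width-2 tree decomposition is:
Bags: B1 = {1, 5, 6}  B2 = {1, 4, 6}  B3 = {1, 2, 6}  B4 = {1, 3, 5}
Tree: B1–B2, B2–B3, B1–B4
The largest bag has 3 vertices, giving width 2; this decomposition certifies tw(G) ≤ 2. On the other hand G contains the 3-clique {1, 3, 5}. A clique must lie in a single bag of any decomposition, so no decomposition can have width below 2. Combining the bounds, tw(G) = 2.

2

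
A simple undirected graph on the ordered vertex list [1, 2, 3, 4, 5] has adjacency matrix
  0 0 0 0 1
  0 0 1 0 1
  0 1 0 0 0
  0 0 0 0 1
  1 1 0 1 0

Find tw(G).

A width-1 tree decomposition is:
Bags: B1 = {2, 5}  B2 = {4, 5}  B3 = {1, 5}  B4 = {2, 3}
Tree: B1–B2, B1–B3, B1–B4
Every bag has size at most 2, so the width is 2 − 1 = 1 and tw(G) ≤ 1. Any graph with an edge has treewidth ≥ 1, and G has the edge 5–2. The upper and lower bounds meet at 1, so that is the treewidth.

1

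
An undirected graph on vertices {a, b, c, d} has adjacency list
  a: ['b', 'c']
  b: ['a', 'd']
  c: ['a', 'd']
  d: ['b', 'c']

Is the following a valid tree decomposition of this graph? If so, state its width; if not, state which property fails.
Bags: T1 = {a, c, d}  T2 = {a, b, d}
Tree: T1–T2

Every vertex of G appears in some bag (union = {a, b, c, d}); every edge is covered by a bag; and for each vertex v the set of bags containing v is connected in the bag tree. The decomposition is therefore valid. The largest bag has 3 vertices, so the width is 2.

Yes; width 2.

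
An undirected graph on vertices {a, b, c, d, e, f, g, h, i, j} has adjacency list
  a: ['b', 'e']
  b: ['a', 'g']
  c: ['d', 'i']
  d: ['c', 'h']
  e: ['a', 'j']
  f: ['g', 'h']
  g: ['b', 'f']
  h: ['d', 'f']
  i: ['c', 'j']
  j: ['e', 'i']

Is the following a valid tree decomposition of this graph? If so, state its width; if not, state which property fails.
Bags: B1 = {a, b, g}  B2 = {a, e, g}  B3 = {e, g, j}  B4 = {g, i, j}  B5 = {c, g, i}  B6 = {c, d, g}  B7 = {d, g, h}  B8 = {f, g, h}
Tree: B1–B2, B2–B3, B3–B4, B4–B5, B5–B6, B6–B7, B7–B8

Vertex coverage: the bags together contain {a, b, c, d, e, f, g, h, i, j}, the full vertex set. Edge coverage: each edge of G has both endpoints in at least one bag. Running intersection: for every vertex, the bags containing it form a connected subtree. All three properties hold, so this is a valid tree decomposition of width max|bag| − 1 = 2, and hence tw(G) ≤ 2.

Yes; width 2.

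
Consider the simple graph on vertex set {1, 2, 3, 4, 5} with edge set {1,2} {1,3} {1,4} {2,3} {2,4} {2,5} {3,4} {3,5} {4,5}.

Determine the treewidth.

A width-3 tree decomposition is:
Bags: B1 = {1, 2, 3, 4}  B2 = {2, 3, 4, 5}
Tree: B1–B2
Each bag holds 4 vertices, so the decomposition has width 3, which upper-bounds the treewidth. Conversely, {1, 2, 3, 4} is a clique of size 4, and the vertices of any clique must share a bag in every tree decomposition; so some bag has ≥ 4 vertices and tw(G) ≥ 3. The upper and lower bounds meet at 3, so that is the treewidth.

3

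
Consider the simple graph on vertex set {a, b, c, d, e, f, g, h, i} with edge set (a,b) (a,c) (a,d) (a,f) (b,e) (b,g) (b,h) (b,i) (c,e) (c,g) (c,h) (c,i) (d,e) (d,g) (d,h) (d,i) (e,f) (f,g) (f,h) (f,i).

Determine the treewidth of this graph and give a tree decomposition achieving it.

The largest bag has 5 vertices, giving width 4; this decomposition certifies tw(G) ≤ 4. For the lower bound: the 5 vertex sets {b,h}, {a,f}, {d,e}, {c}, {i} are disjoint, each induces a connected subgraph, and every pair is joined by at least one edge of G. Contracting each set to a single vertex therefore yields K_{5} as a minor, and since treewidth is minor-monotone, tw(G) ≥ tw(K_{5}) = 4. Therefore the treewidth is 4.

Treewidth 4.
One optimal decomposition is:
Bags: B1 = {b, c, d, f, h}  B2 = {a, b, c, d, f}  B3 = {b, c, d, e, f}  B4 = {b, c, d, f, i}  B5 = {b, c, d, f, g}
Tree: B1–B2, B2–B3, B3–B4, B4–B5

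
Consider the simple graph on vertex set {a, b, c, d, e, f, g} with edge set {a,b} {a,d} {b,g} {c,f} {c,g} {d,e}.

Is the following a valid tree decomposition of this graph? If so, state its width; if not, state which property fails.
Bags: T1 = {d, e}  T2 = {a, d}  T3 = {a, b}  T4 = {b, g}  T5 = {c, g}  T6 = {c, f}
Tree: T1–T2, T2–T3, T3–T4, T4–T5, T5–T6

Vertex coverage: the bags together contain {a, b, c, d, e, f, g}, the full vertex set. Edge coverage: each edge of G has both endpoints in at least one bag. Running intersection: for every vertex, the bags containing it form a connected subtree. All three properties hold, so this is a valid tree decomposition of width max|bag| − 1 = 1, and hence tw(G) ≤ 1.

Yes; width 1.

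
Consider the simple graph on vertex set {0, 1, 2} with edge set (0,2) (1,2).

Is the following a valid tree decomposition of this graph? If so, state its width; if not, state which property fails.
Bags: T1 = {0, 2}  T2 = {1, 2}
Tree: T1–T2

Vertex coverage: the bags together contain {0, 1, 2}, the full vertex set. Edge coverage: each edge of G has both endpoints in at least one bag. Running intersection: for every vertex, the bags containing it form a connected subtree. All three properties hold, so this is a valid tree decomposition of width max|bag| − 1 = 1, and hence tw(G) ≤ 1.

Yes; width 1.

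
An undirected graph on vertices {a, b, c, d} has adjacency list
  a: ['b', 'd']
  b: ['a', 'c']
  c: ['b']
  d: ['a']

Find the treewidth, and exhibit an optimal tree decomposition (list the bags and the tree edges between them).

Treewidth 1.
Bags: B1 = {a, d}  B2 = {a, b}  B3 = {b, c}
Tree: B1–B2, B2–B3

Every bag has size at most 2, so the width is 2 − 1 = 1 and tw(G) ≤ 1. Any graph with an edge has treewidth ≥ 1, and G has the edge a–d. Therefore the treewidth is 1.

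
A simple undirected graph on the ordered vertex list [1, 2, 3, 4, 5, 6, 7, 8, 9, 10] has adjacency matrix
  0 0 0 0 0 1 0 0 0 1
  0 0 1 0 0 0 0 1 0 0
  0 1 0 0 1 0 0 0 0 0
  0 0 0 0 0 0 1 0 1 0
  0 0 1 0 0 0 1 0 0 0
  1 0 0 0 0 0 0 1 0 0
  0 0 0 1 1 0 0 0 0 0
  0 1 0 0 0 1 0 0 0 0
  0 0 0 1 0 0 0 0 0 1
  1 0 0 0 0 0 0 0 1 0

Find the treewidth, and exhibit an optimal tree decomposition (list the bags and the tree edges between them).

Each bag holds 3 vertices, so the decomposition has width 2, which upper-bounds the treewidth. For the lower bound, G contains the cycle 7–4–9–10–1–6–8–2–3–5–7, so G is not a forest; only forests have treewidth ≤ 1, hence tw(G) ≥ 2. Combining the bounds, tw(G) = 2.

Treewidth 2.
One optimal decomposition is:
Bags: B1 = {4, 7, 9}  B2 = {7, 9, 10}  B3 = {1, 7, 10}  B4 = {1, 6, 7}  B5 = {6, 7, 8}  B6 = {2, 7, 8}  B7 = {2, 3, 7}  B8 = {3, 5, 7}
Tree: B1–B2, B2–B3, B3–B4, B4–B5, B5–B6, B6–B7, B7–B8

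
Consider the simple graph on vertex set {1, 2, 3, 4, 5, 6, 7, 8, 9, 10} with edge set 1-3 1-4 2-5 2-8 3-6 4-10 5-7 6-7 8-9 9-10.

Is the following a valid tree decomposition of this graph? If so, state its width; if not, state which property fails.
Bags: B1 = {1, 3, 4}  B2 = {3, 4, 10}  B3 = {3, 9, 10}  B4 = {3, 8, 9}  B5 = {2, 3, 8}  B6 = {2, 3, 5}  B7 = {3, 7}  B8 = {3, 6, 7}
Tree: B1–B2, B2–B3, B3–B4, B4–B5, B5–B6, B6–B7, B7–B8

A tree decomposition must satisfy three properties: every vertex lies in some bag; for every edge, both endpoints lie together in some bag; and for every vertex, the bags containing it form a connected subtree. Here edge (5,7) lies in no bag, so the decomposition is invalid.

No — edge (5,7) lies in no bag.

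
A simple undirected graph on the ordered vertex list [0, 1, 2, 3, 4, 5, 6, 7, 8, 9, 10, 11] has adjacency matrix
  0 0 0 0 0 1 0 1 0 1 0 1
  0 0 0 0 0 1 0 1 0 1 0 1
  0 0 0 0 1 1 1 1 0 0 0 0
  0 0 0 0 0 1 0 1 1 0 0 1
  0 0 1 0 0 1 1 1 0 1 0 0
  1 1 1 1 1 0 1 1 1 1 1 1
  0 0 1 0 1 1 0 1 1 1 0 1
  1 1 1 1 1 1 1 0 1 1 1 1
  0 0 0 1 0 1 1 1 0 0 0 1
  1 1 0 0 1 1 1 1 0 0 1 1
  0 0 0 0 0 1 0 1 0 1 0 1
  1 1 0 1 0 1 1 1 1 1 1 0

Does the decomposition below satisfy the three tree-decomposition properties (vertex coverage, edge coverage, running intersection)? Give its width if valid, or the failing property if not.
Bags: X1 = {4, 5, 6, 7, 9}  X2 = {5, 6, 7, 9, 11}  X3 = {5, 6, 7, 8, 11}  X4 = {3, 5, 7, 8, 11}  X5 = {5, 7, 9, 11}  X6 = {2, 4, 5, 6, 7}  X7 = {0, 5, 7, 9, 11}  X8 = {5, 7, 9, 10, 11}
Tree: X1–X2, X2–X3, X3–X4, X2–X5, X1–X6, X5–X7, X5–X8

No — vertex 1 appears in no bag.

A tree decomposition must satisfy three properties: every vertex lies in some bag; for every edge, both endpoints lie together in some bag; and for every vertex, the bags containing it form a connected subtree. Here vertex 1 appears in no bag, so the decomposition is invalid.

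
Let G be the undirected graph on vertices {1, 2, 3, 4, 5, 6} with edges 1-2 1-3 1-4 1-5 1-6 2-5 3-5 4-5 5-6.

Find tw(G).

2

A width-2 tree decomposition is:
Bags: B1 = {1, 4, 5}  B2 = {1, 3, 5}  B3 = {1, 5, 6}  B4 = {1, 2, 5}
Tree: B1–B2, B2–B3, B3–B4
Each bag holds 3 vertices, so the decomposition has width 2, which upper-bounds the treewidth. For the lower bound, the 3 vertices {1, 2, 5} are pairwise adjacent, and any tree decomposition puts a clique entirely inside one bag — forcing width ≥ 2. Hence tw(G) = 2 exactly.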